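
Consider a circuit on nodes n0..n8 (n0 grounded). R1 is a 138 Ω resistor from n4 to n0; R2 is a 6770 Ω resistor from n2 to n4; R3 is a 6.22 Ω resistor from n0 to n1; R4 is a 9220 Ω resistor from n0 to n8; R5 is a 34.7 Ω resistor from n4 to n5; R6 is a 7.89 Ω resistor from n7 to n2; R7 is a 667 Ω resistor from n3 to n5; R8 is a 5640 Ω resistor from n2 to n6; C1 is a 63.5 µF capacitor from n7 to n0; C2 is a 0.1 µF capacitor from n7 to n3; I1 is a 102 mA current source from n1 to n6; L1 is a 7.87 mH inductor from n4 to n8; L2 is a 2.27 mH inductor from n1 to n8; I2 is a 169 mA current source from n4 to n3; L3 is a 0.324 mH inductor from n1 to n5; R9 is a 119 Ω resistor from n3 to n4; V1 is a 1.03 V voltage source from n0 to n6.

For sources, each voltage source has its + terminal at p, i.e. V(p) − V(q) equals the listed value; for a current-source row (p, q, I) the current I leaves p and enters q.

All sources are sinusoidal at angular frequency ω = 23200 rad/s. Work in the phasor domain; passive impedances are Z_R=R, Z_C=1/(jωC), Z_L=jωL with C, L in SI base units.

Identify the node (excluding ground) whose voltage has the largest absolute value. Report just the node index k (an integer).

Element admittances at ω=23200 rad/s:
  Y(R1) = 0.007246+0.000j S between n4,n0
  Y(R2) = 0.0001477+0.000j S between n2,n4
  Y(R3) = 0.1608+0.000j S between n0,n1
  Y(R4) = 0.0001085+0.000j S between n0,n8
  Y(R5) = 0.02882+0.000j S between n4,n5
  Y(R6) = 0.1267+0.000j S between n7,n2
  Y(R7) = 0.001499+0.000j S between n3,n5
  Y(R8) = 0.0001773+0.000j S between n2,n6
  Y(C1) = 0.000+1.473j S between n7,n0
  Y(C2) = 0.000+0.002320j S between n7,n3
  I1: injects 0.102 A into n6 (from n1)
  Y(L1) = 0.000-0.005477j S between n4,n8
  Y(L2) = 0.000-0.01899j S between n1,n8
  I2: injects 0.169 A into n3 (from n4)
  Y(L3) = 0.000-0.1330j S between n1,n5
  Y(R9) = 0.008403+0.000j S between n3,n4
  V1: constraint V(n0)−V(n6) = 1.03
Assemble and solve the 9×9 MNA system:
  V(n1)=-0.6435-0.1713j  V(n2)=0.02065-0.007718j  V(n3)=15.00-4.357j  V(n4)=-1.157-0.9708j  V(n5)=-0.4199-0.1571j  V(n6)=-1.030+0.000j  V(n7)=0.02349-0.006606j  V(n8)=-0.7599-0.3469j
  i(V1)=-0.1022+1.368e-06j

3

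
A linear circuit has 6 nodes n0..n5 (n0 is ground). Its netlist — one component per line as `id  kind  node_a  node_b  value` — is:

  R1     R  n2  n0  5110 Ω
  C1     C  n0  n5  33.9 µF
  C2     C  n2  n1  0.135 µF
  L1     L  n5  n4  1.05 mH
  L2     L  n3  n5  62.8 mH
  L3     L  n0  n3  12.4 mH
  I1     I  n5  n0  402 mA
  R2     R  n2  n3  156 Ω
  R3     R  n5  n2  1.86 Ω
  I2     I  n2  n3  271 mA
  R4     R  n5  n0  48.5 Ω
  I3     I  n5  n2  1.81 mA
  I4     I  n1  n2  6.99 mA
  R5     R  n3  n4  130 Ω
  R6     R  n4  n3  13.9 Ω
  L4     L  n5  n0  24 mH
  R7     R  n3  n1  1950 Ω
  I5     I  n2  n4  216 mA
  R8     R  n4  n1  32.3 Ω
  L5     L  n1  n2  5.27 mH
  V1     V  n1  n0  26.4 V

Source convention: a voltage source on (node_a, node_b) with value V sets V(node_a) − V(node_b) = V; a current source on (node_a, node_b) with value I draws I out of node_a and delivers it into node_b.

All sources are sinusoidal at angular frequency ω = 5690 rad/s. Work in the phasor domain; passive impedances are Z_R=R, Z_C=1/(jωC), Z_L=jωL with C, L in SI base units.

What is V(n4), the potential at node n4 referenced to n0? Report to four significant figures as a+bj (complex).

Apply KCL at each of the 5 non-ground nodes and solve the resulting linear system.
Node n1: branches {C2, I4, R7, R8, L5, V1} → V_1 = 26.40+0.000j
Node n2: branches {R1, C2, R2, R3, I2, I3, I4, I5, L5} → V_2 = -6.408-6.701j
Node n3: branches {L2, L3, R2, I2, R5, R6, R7} → V_3 = -2.280+2.439j
Node n4: branches {L1, R5, R6, I5, R8} → V_4 = -4.846+3.466j
Node n5: branches {C1, L1, L2, I1, R3, R4, I3, L4} → V_5 = -5.976-4.825j
Source currents: i(V1)=-1.207+1.177j

-4.846+3.466j V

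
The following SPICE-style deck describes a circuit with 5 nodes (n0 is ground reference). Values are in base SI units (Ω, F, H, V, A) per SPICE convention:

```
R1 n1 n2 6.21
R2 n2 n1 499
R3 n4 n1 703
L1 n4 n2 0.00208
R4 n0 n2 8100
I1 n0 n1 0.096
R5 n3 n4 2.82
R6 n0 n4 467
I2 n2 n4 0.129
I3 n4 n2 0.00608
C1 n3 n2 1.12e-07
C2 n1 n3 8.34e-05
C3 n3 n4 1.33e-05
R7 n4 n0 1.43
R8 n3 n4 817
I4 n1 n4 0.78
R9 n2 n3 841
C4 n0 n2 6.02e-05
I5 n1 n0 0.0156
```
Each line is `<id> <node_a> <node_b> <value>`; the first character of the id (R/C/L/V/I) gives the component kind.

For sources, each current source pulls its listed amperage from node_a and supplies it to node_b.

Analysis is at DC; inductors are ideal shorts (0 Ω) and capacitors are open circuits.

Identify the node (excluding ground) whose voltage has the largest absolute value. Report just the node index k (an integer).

MNA unknowns: 4 node voltages V₁..V_4 plus 1 source current (L1)
R1: Y=0.1610 on G[1,2]
R2: Y=0.002004 on G[2,1]
R3: Y=0.001422 on G[4,1]
L1: row V4−V2=0, i_L1 at 4,2
R4: Y=0.0001235 on G[0,2]
I1: z[0]−=0.096, z[1]+=0.096
R5: Y=0.3546 on G[3,4]
R6: Y=0.002141 on G[0,4]
I2: z[2]−=0.129, z[4]+=0.129
I3: z[4]−=0.00608, z[2]+=0.00608
C1: Y=0.000 on G[3,2]
C2: Y=0.000 on G[1,3]
C3: Y=0.000 on G[3,4]
R7: Y=0.6993 on G[4,0]
R8: Y=0.001224 on G[3,4]
I4: z[1]−=0.78, z[4]+=0.78
R9: Y=0.001189 on G[2,3]
C4: Y=0.000 on G[0,2]
I5: z[1]−=0.0156, z[0]+=0.0156
solve → V1=-4.139, V2=0.1146, V3=0.1146, V4=0.1146
aux → i_L1=0.8165

1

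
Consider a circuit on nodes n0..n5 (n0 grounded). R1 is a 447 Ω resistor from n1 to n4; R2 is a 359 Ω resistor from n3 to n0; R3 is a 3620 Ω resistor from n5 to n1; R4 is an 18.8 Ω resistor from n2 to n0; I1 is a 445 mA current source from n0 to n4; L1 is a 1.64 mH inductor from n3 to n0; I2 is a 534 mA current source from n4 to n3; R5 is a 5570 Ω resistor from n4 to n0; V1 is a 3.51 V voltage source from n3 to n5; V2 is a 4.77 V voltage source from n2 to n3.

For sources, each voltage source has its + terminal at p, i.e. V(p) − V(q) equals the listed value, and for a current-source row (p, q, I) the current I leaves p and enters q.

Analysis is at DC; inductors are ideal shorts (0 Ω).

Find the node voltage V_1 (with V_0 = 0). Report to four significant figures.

-188.4 V

Apply KCL at each of the 5 non-ground nodes and solve the resulting linear system.
Node n1: branches {R1, R3} → V_1 = -188.4
Node n2: branches {R4, V2} → V_2 = 4.770
Node n3: branches {R2, L1, I2, V1, V2} → V_3 = 0.000
Node n4: branches {R1, I1, I2, R5} → V_4 = -211.2
Node n5: branches {R3, V1} → V_5 = -3.510
Source currents: i(L1)=0.2292, i(V1)=0.05108, i(V2)=-0.2537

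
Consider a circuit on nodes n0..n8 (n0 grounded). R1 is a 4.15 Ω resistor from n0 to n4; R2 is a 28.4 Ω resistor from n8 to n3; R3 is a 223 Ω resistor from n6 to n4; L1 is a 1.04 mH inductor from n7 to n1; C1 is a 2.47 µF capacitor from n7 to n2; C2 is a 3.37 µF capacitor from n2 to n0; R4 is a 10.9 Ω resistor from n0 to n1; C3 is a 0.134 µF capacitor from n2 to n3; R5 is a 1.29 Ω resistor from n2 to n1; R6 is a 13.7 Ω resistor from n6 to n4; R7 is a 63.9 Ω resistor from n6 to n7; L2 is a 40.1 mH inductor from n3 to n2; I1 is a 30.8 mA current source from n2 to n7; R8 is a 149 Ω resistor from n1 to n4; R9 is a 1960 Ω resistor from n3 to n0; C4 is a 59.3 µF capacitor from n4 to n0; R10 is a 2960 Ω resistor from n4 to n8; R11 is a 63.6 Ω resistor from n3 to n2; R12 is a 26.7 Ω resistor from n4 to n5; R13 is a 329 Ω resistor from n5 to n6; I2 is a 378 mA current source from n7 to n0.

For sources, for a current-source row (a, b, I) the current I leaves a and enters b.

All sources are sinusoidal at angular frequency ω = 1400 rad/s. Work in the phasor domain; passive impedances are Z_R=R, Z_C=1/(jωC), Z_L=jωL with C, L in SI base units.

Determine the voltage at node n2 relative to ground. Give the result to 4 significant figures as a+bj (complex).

-3.429+0.2286j V

Element admittances at ω=1400 rad/s:
  Y(R1) = 0.2410+0.000j S between n0,n4
  Y(R2) = 0.03521+0.000j S between n8,n3
  Y(R3) = 0.004484+0.000j S between n6,n4
  Y(L1) = 0.000-0.6868j S between n7,n1
  Y(C1) = 0.000+0.003458j S between n7,n2
  Y(C2) = 0.000+0.004718j S between n2,n0
  Y(R4) = 0.09174+0.000j S between n0,n1
  Y(C3) = 0.000+0.0001876j S between n2,n3
  Y(R5) = 0.7752+0.000j S between n2,n1
  Y(R6) = 0.07299+0.000j S between n6,n4
  Y(R7) = 0.01565+0.000j S between n6,n7
  Y(L2) = 0.000-0.01781j S between n3,n2
  I1: injects 0.0308 A into n7 (from n2)
  Y(R8) = 0.006711+0.000j S between n1,n4
  Y(R9) = 0.0005102+0.000j S between n3,n0
  Y(C4) = 0.000+0.08302j S between n4,n0
  Y(R10) = 0.0003378+0.000j S between n4,n8
  Y(R11) = 0.01572+0.000j S between n3,n2
  Y(R12) = 0.03745+0.000j S between n4,n5
  Y(R13) = 0.003040+0.000j S between n5,n6
  I2: injects 0.378 A into n0 (from n7)
Assemble and solve the 8×8 MNA system:
  V(n1)=-3.396+0.2079j  V(n2)=-3.429+0.2286j  V(n3)=-3.344+0.3086j  V(n4)=-0.2400+0.07001j  V(n5)=-0.2787+0.06622j  V(n6)=-0.7558+0.01949j  V(n7)=-3.402-0.2397j  V(n8)=-3.315+0.3063j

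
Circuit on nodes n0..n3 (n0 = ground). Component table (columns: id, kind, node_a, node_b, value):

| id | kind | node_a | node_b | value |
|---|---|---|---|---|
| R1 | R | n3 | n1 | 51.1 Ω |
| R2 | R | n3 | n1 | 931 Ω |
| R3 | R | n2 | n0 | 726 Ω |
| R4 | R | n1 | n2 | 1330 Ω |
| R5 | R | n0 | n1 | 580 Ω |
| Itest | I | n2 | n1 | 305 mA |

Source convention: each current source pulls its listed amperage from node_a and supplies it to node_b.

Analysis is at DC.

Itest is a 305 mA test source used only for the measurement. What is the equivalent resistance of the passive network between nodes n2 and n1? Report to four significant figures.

Element admittances at DC:
  Y(R1) = 0.01957 S between n3,n1
  Y(R2) = 0.001074 S between n3,n1
  Y(R3) = 0.001377 S between n2,n0
  Y(R4) = 0.0007519 S between n1,n2
  Y(R5) = 0.001724 S between n0,n1
  Itest: injects 0.305 A into n1 (from n2)
Assemble and solve the 3×3 MNA system:
  V(n1)=89.26  V(n2)=-111.7  V(n3)=89.26

R_eq = 658.9 Ω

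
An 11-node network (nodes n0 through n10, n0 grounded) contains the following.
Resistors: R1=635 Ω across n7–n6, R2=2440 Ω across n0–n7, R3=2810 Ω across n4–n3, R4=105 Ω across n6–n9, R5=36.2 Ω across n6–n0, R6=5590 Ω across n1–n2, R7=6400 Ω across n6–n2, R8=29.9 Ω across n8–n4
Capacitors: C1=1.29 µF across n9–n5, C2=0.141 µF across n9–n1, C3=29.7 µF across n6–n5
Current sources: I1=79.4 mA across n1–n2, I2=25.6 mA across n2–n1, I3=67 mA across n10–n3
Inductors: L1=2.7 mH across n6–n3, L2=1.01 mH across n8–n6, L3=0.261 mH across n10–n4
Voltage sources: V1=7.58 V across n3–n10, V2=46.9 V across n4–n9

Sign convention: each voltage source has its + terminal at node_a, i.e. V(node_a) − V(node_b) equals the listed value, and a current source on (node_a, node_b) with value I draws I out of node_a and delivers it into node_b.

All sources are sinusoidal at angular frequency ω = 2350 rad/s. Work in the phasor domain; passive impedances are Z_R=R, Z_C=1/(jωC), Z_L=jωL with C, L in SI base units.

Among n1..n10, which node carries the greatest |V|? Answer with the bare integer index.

2

Apply KCL at each of the 10 non-ground nodes and solve the resulting linear system.
Node n1: branches {I1, I2, C2, R6} → V_1 = -69.80+63.20j
Node n2: branches {I1, I2, R6, R7} → V_2 = 123.3+33.73j
Node n3: branches {L1, I3, R3, V1} → V_3 = 0.5317+4.619j
Node n4: branches {R3, L3, R8, V2} → V_4 = -6.997+5.067j
Node n5: branches {C1, C3} → V_5 = -2.244+0.2109j
Node n6: branches {R1, L1, C3, L2, R4, R5, R7} → V_6 = 0.000+0.000j
Node n7: branches {R1, R2} → V_7 = 0.000+0.000j
Node n8: branches {L2, R8} → V_8 = -0.4435-0.5202j
Node n9: branches {C1, C2, R4, V2} → V_9 = -53.90+5.067j
Node n10: branches {I3, L3, V1} → V_10 = -7.048+4.619j
Source currents: i(V1)=-0.6636+0.08396j, i(V2)=-0.5088-0.1031j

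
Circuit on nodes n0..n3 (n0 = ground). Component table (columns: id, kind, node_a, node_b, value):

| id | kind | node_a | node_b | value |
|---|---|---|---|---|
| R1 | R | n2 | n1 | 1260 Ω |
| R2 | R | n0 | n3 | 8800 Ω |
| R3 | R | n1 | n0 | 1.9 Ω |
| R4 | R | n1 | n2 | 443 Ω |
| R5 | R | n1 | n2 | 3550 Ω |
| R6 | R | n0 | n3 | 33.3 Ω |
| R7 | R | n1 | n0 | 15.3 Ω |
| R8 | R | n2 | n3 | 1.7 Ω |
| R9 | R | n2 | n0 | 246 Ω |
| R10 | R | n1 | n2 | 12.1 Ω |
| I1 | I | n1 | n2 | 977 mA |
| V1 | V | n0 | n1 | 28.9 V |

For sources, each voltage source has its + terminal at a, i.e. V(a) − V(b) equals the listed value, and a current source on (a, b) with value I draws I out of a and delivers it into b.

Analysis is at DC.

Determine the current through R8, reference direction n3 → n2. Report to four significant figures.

0.3642 A

Element admittances at DC:
  Y(R1) = 0.0007937 S between n2,n1
  Y(R2) = 0.0001136 S between n0,n3
  Y(R3) = 0.5263 S between n1,n0
  Y(R4) = 0.002257 S between n1,n2
  Y(R5) = 0.0002817 S between n1,n2
  Y(R6) = 0.03003 S between n0,n3
  Y(R7) = 0.06536 S between n1,n0
  Y(R8) = 0.5882 S between n2,n3
  Y(R9) = 0.004065 S between n2,n0
  Y(R10) = 0.08264 S between n1,n2
  I1: injects 0.977 A into n2 (from n1)
  V1: constraint V(n0)−V(n1) = 28.9
Assemble and solve the 4×4 MNA system:
  V(n1)=-28.90  V(n2)=-12.70  V(n3)=-12.08
  i(V1)=-17.52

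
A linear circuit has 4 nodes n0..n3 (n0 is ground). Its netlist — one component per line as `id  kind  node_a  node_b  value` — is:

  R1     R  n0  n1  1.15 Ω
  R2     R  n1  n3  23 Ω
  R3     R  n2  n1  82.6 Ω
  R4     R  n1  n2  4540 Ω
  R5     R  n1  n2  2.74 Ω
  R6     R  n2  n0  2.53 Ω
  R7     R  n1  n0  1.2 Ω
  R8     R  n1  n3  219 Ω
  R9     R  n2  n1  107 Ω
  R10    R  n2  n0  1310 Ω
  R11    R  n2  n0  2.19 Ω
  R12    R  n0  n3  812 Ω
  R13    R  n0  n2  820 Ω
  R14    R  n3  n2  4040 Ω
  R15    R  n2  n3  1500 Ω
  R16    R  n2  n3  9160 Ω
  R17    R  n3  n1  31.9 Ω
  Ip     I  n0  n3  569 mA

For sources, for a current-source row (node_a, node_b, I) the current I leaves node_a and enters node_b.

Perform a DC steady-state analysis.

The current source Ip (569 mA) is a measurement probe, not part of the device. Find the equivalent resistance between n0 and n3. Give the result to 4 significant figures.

R_eq = 12.73 Ω

MNA unknowns: 3 node voltages V₁..V_3
R1: Y=0.8696 on G[0,1]
R2: Y=0.04348 on G[1,3]
R3: Y=0.01211 on G[2,1]
R4: Y=0.0002203 on G[1,2]
R5: Y=0.3650 on G[1,2]
R6: Y=0.3953 on G[2,0]
R7: Y=0.8333 on G[1,0]
R8: Y=0.004566 on G[1,3]
R9: Y=0.009346 on G[2,1]
R10: Y=0.0007634 on G[2,0]
R11: Y=0.4566 on G[2,0]
R12: Y=0.001232 on G[0,3]
R13: Y=0.001220 on G[0,2]
R14: Y=0.0002475 on G[3,2]
R15: Y=0.0006667 on G[2,3]
R16: Y=0.0001092 on G[2,3]
R17: Y=0.03135 on G[3,1]
Ip: z[0]−=0.569, z[3]+=0.569
solve → V1=0.2819, V2=0.09376, V3=7.244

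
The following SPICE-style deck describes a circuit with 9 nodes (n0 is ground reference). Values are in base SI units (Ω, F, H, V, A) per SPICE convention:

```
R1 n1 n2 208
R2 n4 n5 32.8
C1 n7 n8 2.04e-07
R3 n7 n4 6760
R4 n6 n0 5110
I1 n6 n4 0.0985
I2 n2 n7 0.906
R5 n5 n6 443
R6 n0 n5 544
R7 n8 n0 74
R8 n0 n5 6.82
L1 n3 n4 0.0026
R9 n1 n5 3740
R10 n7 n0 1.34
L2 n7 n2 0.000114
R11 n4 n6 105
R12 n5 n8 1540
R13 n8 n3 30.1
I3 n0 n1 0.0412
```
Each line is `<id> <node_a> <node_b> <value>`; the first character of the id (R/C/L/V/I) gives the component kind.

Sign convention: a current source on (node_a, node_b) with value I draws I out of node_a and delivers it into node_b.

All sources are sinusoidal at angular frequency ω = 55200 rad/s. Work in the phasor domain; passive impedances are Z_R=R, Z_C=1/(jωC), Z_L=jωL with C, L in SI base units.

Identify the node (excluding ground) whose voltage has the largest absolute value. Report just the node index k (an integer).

1

MNA unknowns: 8 node voltages V₁..V_8
R1: Y=0.004808+0.000j on G[1,2]
R2: Y=0.03049+0.000j on G[4,5]
C1: Y=0.000+0.01126j on G[7,8]
R3: Y=0.0001479+0.000j on G[7,4]
R4: Y=0.0001957+0.000j on G[6,0]
I1: z[6]−=0.0985, z[4]+=0.0985
I2: z[2]−=0.906, z[7]+=0.906
R5: Y=0.002257+0.000j on G[5,6]
R6: Y=0.001838+0.000j on G[0,5]
R7: Y=0.01351+0.000j on G[8,0]
R8: Y=0.1466+0.000j on G[0,5]
L1: Y=0.000-0.006968j on G[3,4]
R9: Y=0.0002674+0.000j on G[1,5]
R10: Y=0.7463+0.000j on G[7,0]
L2: Y=0.000-0.1589j on G[7,2]
R11: Y=0.009524+0.000j on G[4,6]
R12: Y=0.0006494+0.000j on G[5,8]
R13: Y=0.03322+0.000j on G[8,3]
I3: z[0]−=0.0412, z[1]+=0.0412
solve → V1=8.163-5.166j, V2=0.04662-5.454j, V3=0.1151-0.2836j, V4=0.5436+0.1012j, V5=0.006535+0.009690j, V6=-7.791+0.08232j, V7=0.05533+0.001558j, V8=0.03436-0.1937j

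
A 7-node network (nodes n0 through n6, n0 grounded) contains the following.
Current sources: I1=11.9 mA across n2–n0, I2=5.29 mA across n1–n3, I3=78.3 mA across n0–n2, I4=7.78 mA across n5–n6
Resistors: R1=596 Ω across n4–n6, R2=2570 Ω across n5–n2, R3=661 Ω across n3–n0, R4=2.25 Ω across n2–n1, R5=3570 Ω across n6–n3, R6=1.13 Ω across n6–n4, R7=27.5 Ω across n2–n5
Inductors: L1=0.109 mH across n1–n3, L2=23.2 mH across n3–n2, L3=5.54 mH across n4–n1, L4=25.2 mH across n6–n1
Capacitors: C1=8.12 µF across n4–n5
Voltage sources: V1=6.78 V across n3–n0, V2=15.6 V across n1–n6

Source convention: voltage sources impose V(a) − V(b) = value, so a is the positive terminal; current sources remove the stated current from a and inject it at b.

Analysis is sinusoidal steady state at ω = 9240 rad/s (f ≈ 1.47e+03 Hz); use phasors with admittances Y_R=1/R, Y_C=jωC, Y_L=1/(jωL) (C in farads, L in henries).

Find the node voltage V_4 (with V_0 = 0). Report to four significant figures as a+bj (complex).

-8.337-0.04577j V

MNA unknowns: 6 node voltages V₁..V_6 plus 2 source currents (V1, V2)
I1: z[2]−=0.0119, z[0]+=0.0119
R1: Y=0.001678+0.000j on G[4,6]
L1: Y=0.000-0.9929j on G[1,3]
I2: z[1]−=0.00529, z[3]+=0.00529
R2: Y=0.0003891+0.000j on G[5,2]
L2: Y=0.000-0.004665j on G[3,2]
R3: Y=0.001513+0.000j on G[3,0]
L3: Y=0.000-0.01954j on G[4,1]
I3: z[0]−=0.0783, z[2]+=0.0783
R4: Y=0.4444+0.000j on G[2,1]
C1: Y=0.000+0.07503j on G[4,5]
R5: Y=0.0002801+0.000j on G[6,3]
I4: z[5]−=0.00778, z[6]+=0.00778
R6: Y=0.8850+0.000j on G[6,4]
L4: Y=0.000-0.004295j on G[6,1]
R7: Y=0.03636+0.000j on G[2,5]
V1: row V3−V0=6.78, i_V1 at 3,0
V2: row V1−V6=15.6, i_V2 at 1,6
solve → V1=6.784+0.06773j, V2=5.969-0.3790j, V3=6.780+0.000j, V4=-8.337-0.04577j, V5=-5.741-5.678j, V6=-8.816+0.06773j
aux → i_V1=0.05614+0.000j, i_V2=-0.4370+0.1676j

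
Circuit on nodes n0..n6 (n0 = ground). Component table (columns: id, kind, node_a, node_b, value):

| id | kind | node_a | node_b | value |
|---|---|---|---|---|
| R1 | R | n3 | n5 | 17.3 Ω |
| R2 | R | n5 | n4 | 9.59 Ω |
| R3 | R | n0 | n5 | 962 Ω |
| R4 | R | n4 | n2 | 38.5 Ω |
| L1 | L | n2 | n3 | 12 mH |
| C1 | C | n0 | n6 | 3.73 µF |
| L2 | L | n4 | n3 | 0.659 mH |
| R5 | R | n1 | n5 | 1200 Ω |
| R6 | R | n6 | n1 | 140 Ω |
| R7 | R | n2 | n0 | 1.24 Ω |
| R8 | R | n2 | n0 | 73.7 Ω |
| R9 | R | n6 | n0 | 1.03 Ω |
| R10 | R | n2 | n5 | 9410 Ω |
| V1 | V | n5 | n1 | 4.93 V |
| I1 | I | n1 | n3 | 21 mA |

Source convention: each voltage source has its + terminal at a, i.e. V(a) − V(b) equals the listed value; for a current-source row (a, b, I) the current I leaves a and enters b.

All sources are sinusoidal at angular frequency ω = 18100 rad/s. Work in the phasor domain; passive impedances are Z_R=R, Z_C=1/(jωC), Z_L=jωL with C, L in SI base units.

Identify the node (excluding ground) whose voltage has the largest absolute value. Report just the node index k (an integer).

Element admittances at ω=18100 rad/s:
  Y(R1) = 0.05780+0.000j S between n3,n5
  Y(R2) = 0.1043+0.000j S between n5,n4
  Y(R3) = 0.001040+0.000j S between n0,n5
  Y(R4) = 0.02597+0.000j S between n4,n2
  Y(L1) = 0.000-0.004604j S between n2,n3
  Y(C1) = 0.000+0.06751j S between n0,n6
  Y(L2) = 0.000-0.08384j S between n4,n3
  Y(R5) = 0.0008333+0.000j S between n1,n5
  Y(R6) = 0.007143+0.000j S between n6,n1
  Y(R7) = 0.8065+0.000j S between n2,n0
  Y(R8) = 0.01357+0.000j S between n2,n0
  Y(R9) = 0.9709+0.000j S between n6,n0
  Y(R10) = 0.0001063+0.000j S between n2,n5
  V1: constraint V(n5)−V(n1) = 4.93
  I1: injects 0.021 A into n3 (from n1)
Assemble and solve the 7×7 MNA system:
  V(n1)=-3.891+0.1898j  V(n2)=0.03233-0.001865j  V(n3)=1.040+0.3477j  V(n4)=0.9869+0.1172j  V(n5)=1.039+0.1898j  V(n6)=-0.02819+0.003332j
  i(V1)=-0.01070+0.001332j

1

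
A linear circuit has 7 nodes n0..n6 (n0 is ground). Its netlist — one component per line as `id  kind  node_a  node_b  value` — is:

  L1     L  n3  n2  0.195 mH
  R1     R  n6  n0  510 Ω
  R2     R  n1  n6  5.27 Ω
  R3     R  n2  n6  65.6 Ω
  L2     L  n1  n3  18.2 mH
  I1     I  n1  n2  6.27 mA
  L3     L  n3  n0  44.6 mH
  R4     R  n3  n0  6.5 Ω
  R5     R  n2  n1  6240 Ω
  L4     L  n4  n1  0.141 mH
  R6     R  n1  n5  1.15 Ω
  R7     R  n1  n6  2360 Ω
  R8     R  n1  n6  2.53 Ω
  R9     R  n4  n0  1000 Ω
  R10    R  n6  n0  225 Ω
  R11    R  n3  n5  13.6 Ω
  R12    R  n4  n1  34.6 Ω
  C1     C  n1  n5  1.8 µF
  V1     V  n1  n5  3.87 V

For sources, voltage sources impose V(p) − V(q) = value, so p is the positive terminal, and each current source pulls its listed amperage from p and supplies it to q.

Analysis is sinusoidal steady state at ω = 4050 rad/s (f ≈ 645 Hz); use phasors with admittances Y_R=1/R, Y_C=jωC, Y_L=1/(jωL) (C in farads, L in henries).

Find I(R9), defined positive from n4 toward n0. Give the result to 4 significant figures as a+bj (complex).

Apply KCL at each of the 6 non-ground nodes and solve the resulting linear system.
Node n1: branches {R2, L2, I1, R5, L4, R6, R7, R8, R12, C1, V1} → V_1 = 2.735+0.3912j
Node n2: branches {L1, R3, I1, R5} → V_2 = -0.1311+0.01580j
Node n3: branches {L1, L2, L3, R4, R11} → V_3 = -0.1266-0.02281j
Node n4: branches {L4, R9, R12} → V_4 = 2.736+0.3896j
Node n5: branches {R6, R11, C1, V1} → V_5 = -1.135+0.3912j
Node n6: branches {R1, R2, R3, R7, R8, R10} → V_6 = 2.635+0.3777j
Source currents: i(V1)=-3.439+0.002231j

0.002736+0.0003896j A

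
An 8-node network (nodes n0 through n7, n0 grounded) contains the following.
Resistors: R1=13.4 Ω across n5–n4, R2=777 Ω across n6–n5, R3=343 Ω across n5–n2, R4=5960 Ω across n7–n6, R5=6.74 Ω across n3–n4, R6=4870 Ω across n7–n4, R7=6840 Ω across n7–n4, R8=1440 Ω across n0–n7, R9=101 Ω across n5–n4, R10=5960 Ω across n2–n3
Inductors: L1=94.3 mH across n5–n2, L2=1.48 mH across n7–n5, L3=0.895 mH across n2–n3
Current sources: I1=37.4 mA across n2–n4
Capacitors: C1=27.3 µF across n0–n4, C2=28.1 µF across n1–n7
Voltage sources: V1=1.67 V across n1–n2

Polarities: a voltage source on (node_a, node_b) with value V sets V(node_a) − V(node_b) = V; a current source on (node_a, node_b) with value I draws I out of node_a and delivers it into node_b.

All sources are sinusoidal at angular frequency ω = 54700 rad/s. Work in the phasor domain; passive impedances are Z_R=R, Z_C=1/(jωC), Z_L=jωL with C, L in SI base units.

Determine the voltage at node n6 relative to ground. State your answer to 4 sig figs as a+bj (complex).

Element admittances at ω=54700 rad/s:
  Y(R1) = 0.07463+0.000j S between n5,n4
  Y(L1) = 0.000-0.0001939j S between n5,n2
  I1: injects 0.0374 A into n4 (from n2)
  Y(L2) = 0.000-0.01235j S between n7,n5
  Y(R2) = 0.001287+0.000j S between n6,n5
  Y(R3) = 0.002915+0.000j S between n5,n2
  Y(R4) = 0.0001678+0.000j S between n7,n6
  Y(R5) = 0.1484+0.000j S between n3,n4
  Y(C1) = 0.000+1.493j S between n0,n4
  Y(R6) = 0.0002053+0.000j S between n7,n4
  Y(R7) = 0.0001462+0.000j S between n7,n4
  Y(L3) = 0.000-0.02043j S between n2,n3
  Y(R8) = 0.0006944+0.000j S between n0,n7
  Y(R9) = 0.009901+0.000j S between n5,n4
  Y(R10) = 0.0001678+0.000j S between n2,n3
  Y(C2) = 0.000+1.537j S between n1,n7
  V1: constraint V(n1)−V(n2) = 1.67
Assemble and solve the 8×8 MNA system:
  V(n1)=0.7513-1.089j  V(n2)=-0.9187-1.089j  V(n3)=-0.1644+0.1029j  V(n4)=0.0005094+0.0003532j  V(n5)=-0.1619-0.1660j  V(n6)=-0.05565-0.2732j  V(n7)=0.7595-1.095j
  i(V1)=0.01055+0.01267j

-0.05565-0.2732j V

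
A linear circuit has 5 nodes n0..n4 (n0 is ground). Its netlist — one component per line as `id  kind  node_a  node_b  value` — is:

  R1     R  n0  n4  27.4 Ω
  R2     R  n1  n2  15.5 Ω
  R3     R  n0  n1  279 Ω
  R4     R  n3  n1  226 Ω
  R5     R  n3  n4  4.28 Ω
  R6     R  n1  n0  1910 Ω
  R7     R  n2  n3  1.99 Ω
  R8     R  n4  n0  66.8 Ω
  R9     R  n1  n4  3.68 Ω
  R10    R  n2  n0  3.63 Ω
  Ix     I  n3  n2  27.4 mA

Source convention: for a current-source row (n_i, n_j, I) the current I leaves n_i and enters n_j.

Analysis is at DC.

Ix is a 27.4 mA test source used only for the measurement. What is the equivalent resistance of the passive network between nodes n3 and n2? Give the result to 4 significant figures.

MNA unknowns: 4 node voltages V₁..V_4
R1: Y=0.03650 on G[0,4]
R2: Y=0.06452 on G[1,2]
R3: Y=0.003584 on G[0,1]
R4: Y=0.004425 on G[3,1]
R5: Y=0.2336 on G[3,4]
R6: Y=0.0005236 on G[1,0]
R7: Y=0.5025 on G[2,3]
R8: Y=0.01497 on G[4,0]
R9: Y=0.2717 on G[1,4]
R10: Y=0.2755 on G[2,0]
Ix: z[3]−=0.0274, z[2]+=0.0274
solve → V1=-0.02188, V2=0.005635, V3=-0.04227, V4=-0.02841

R_eq = 1.748 Ω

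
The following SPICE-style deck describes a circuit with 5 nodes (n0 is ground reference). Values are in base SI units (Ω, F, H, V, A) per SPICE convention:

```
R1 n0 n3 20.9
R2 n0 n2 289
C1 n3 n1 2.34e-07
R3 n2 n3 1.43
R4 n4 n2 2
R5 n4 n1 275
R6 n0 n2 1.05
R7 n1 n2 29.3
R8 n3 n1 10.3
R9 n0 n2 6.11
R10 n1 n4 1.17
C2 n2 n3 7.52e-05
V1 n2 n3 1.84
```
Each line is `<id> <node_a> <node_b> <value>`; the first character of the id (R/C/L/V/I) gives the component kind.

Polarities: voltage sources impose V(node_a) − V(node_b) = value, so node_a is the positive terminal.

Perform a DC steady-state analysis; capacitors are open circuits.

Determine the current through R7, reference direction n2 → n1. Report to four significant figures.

0.01363 A

MNA unknowns: 4 node voltages V₁..V_4 plus 1 source current (V1)
R1: Y=0.04785 on G[0,3]
R2: Y=0.003460 on G[0,2]
C1: Y=0.000 on G[3,1]
R3: Y=0.6993 on G[2,3]
R4: Y=0.5000 on G[4,2]
R5: Y=0.003636 on G[4,1]
R6: Y=0.9524 on G[0,2]
R7: Y=0.03413 on G[1,2]
R8: Y=0.09709 on G[3,1]
R9: Y=0.1637 on G[0,2]
R10: Y=0.8547 on G[1,4]
C2: Y=0.000 on G[2,3]
V1: row V2−V3=1.84, i_V1 at 2,3
solve → V1=-0.3241, V2=0.07542, V3=-1.765, V4=-0.1770
aux → i_V1=-1.511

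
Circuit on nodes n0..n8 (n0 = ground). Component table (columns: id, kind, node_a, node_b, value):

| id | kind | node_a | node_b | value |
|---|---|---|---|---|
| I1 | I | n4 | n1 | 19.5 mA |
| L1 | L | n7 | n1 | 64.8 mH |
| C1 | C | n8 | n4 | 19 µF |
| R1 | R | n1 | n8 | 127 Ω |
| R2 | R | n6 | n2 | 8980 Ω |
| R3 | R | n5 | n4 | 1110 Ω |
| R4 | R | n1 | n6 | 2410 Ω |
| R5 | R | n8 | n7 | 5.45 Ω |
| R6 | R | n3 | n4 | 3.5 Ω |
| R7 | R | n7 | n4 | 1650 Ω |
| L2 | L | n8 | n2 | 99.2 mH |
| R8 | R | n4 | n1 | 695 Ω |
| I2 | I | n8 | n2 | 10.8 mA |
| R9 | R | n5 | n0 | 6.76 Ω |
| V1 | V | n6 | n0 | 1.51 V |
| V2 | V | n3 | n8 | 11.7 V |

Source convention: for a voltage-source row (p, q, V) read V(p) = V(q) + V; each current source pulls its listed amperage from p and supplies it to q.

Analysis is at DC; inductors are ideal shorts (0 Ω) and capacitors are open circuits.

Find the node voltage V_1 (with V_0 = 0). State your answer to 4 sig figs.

-6.537 V

MNA unknowns: 8 node voltages V₁..V_8 plus 4 source currents (L1, L2, V1, V2)
I1: z[4]−=0.0195, z[1]+=0.0195
L1: row V7−V1=0, i_L1 at 7,1
C1: Y=0.000 on G[8,4]
R1: Y=0.007874 on G[1,8]
R2: Y=0.0001114 on G[6,2]
R3: Y=0.0009009 on G[5,4]
R4: Y=0.0004149 on G[1,6]
R5: Y=0.1835 on G[8,7]
R6: Y=0.2857 on G[3,4]
R7: Y=0.0006061 on G[7,4]
L2: row V8−V2=0, i_L2 at 8,2
R8: Y=0.001439 on G[4,1]
I2: z[8]−=0.0108, z[2]+=0.0108
R9: Y=0.1479 on G[5,0]
V1: row V6−V0=1.51, i_V1 at 6,0
V2: row V3−V8=11.7, i_V2 at 3,8
solve → V1=-6.537, V2=-6.777, V3=4.923, V4=4.759, V5=0.02881, V6=1.510, V7=-6.537, V8=-6.777
aux → i_L1=-0.03720, i_L2=-0.01172, i_V1=-0.004262, i_V2=-0.04686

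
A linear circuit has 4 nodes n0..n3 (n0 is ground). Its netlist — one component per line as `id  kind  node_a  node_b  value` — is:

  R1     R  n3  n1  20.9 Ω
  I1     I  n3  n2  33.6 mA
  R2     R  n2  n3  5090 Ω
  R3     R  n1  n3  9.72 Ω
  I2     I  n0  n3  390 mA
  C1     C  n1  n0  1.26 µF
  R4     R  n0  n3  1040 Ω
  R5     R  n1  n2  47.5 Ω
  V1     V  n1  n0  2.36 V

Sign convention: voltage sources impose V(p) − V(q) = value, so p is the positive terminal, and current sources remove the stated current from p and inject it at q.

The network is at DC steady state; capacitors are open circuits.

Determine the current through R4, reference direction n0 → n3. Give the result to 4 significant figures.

-0.004513 A

Element admittances at DC:
  Y(R1) = 0.04785 S between n3,n1
  I1: injects 0.0336 A into n2 (from n3)
  Y(R2) = 0.0001965 S between n2,n3
  Y(R3) = 0.1029 S between n1,n3
  I2: injects 0.39 A into n3 (from n0)
  Y(C1) = 0.000 S between n1,n0
  Y(R4) = 0.0009615 S between n0,n3
  Y(R5) = 0.02105 S between n1,n2
  V1: constraint V(n1)−V(n0) = 2.36
Assemble and solve the 4×4 MNA system:
  V(n1)=2.360  V(n2)=3.963  V(n3)=4.694
  i(V1)=0.3855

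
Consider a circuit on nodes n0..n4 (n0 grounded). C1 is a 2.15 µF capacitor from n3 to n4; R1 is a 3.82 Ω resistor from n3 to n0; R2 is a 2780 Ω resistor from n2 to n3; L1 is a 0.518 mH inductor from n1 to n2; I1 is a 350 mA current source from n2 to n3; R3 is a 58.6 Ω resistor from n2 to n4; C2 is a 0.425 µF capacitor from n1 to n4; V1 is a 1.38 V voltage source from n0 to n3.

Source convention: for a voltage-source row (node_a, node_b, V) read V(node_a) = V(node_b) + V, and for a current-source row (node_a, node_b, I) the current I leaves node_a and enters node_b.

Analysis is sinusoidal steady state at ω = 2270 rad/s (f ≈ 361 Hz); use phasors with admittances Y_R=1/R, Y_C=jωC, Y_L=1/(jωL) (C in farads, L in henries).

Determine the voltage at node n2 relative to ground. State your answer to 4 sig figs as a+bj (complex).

-26.50+69.53j V

MNA unknowns: 4 node voltages V₁..V_4 plus 1 source current (V1)
C1: Y=0.000+0.004881j on G[3,4]
R1: Y=0.2618+0.000j on G[3,0]
R2: Y=0.0003597+0.000j on G[2,3]
L1: Y=0.000-0.8504j on G[1,2]
I1: z[2]−=0.35, z[3]+=0.35
R3: Y=0.01706+0.000j on G[2,4]
C2: Y=0.000+0.0009648j on G[1,4]
V1: row V0−V3=1.38, i_V1 at 0,3
solve → V1=-26.53+69.53j, V2=-26.50+69.53j, V3=-1.380+0.000j, V4=-6.505+69.86j
aux → i_V1=-0.3613+0.000j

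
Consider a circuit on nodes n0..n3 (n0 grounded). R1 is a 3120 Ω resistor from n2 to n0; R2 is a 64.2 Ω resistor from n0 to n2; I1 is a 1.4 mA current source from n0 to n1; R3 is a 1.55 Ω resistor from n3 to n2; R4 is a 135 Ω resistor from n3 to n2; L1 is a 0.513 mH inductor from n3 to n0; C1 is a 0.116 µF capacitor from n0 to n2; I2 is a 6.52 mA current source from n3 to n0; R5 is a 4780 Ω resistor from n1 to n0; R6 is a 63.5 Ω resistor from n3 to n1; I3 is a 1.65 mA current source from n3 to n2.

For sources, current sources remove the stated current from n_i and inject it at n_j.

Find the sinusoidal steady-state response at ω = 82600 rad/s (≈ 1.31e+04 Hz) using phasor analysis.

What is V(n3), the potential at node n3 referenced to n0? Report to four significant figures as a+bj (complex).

Apply KCL at each of the 3 non-ground nodes and solve the resulting linear system.
Node n1: branches {I1, R5, R6} → V_1 = -0.08739-0.1612j
Node n2: branches {R1, R2, R3, R4, C1, I3} → V_2 = -0.1730-0.1570j
Node n3: branches {R3, R4, L1, I2, R6, I3} → V_3 = -0.1774-0.1634j

-0.1774-0.1634j V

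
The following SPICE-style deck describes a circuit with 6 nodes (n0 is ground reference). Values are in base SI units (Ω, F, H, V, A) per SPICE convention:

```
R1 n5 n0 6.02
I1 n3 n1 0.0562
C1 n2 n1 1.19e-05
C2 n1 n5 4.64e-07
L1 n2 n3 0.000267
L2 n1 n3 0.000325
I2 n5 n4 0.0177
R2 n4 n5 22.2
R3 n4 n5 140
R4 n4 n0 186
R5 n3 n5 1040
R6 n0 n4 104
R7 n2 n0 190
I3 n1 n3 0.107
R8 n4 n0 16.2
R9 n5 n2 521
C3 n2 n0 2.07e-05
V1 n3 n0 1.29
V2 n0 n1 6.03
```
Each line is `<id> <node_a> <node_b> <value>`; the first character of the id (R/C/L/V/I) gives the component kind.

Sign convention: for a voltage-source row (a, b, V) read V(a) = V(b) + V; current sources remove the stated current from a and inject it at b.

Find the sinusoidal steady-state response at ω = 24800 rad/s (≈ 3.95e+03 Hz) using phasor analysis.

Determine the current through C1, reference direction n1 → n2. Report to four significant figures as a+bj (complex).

Element admittances at ω=24800 rad/s:
  Y(R1) = 0.1661+0.000j S between n5,n0
  I1: injects 0.0562 A into n1 (from n3)
  Y(C1) = 0.000+0.2951j S between n2,n1
  Y(C2) = 0.000+0.01151j S between n1,n5
  Y(L1) = 0.000-0.1510j S between n2,n3
  Y(L2) = 0.000-0.1241j S between n1,n3
  I2: injects 0.0177 A into n4 (from n5)
  Y(R2) = 0.04505+0.000j S between n4,n5
  Y(R3) = 0.007143+0.000j S between n4,n5
  Y(R4) = 0.005376+0.000j S between n4,n0
  Y(R5) = 0.0009615+0.000j S between n3,n5
  Y(R6) = 0.009615+0.000j S between n0,n4
  Y(R7) = 0.005263+0.000j S between n2,n0
  I3: injects 0.107 A into n3 (from n1)
  Y(R8) = 0.06173+0.000j S between n4,n0
  Y(R9) = 0.001919+0.000j S between n5,n2
  Y(C3) = 0.000+0.5134j S between n2,n0
  V1: constraint V(n3)−V(n0) = 1.29
  V2: constraint V(n0)−V(n1) = 6.03
Assemble and solve the 7×7 MNA system:
  V(n1)=-6.030+0.000j  V(n2)=-3.004-0.03254j  V(n3)=1.290+0.000j  V(n4)=0.09888-0.1383j  V(n5)=-0.09493-0.3417j
  i(V1)=0.04455+1.556j  i(V2)=0.03727-0.05323j

-0.009602-0.8931j A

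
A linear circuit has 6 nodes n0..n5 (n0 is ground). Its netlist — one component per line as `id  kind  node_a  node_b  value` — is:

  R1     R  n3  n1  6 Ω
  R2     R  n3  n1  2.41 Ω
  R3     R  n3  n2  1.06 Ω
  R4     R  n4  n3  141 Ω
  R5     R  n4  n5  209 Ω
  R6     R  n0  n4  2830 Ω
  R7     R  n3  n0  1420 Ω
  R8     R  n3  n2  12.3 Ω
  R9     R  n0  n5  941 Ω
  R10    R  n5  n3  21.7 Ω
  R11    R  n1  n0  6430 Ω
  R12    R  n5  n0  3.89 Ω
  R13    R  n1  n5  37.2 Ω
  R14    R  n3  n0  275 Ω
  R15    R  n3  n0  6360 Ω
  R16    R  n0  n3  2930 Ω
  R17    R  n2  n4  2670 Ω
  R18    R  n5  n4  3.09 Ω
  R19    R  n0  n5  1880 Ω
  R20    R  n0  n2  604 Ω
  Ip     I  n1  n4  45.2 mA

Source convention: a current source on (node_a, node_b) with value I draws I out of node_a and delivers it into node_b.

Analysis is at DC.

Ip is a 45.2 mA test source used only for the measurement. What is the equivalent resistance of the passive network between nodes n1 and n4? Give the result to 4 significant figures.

MNA unknowns: 5 node voltages V₁..V_5
R1: Y=0.1667 on G[3,1]
R2: Y=0.4149 on G[3,1]
R3: Y=0.9434 on G[3,2]
R4: Y=0.007092 on G[4,3]
R5: Y=0.004785 on G[4,5]
R6: Y=0.0003534 on G[0,4]
R7: Y=0.0007042 on G[3,0]
R8: Y=0.08130 on G[3,2]
R9: Y=0.001063 on G[0,5]
R10: Y=0.04608 on G[5,3]
R11: Y=0.0001555 on G[1,0]
R12: Y=0.2571 on G[5,0]
R13: Y=0.02688 on G[1,5]
R14: Y=0.003636 on G[3,0]
R15: Y=0.0001572 on G[3,0]
R16: Y=0.0003413 on G[0,3]
R17: Y=0.0003745 on G[2,4]
R18: Y=0.3236 on G[5,4]
R19: Y=0.0005319 on G[0,5]
R20: Y=0.001656 on G[0,2]
Ip: z[1]−=0.0452, z[4]+=0.0452
solve → V1=-0.5333, V2=-0.4800, V3=-0.4810, V4=0.1357, V5=0.01221

R_eq = 14.80 Ω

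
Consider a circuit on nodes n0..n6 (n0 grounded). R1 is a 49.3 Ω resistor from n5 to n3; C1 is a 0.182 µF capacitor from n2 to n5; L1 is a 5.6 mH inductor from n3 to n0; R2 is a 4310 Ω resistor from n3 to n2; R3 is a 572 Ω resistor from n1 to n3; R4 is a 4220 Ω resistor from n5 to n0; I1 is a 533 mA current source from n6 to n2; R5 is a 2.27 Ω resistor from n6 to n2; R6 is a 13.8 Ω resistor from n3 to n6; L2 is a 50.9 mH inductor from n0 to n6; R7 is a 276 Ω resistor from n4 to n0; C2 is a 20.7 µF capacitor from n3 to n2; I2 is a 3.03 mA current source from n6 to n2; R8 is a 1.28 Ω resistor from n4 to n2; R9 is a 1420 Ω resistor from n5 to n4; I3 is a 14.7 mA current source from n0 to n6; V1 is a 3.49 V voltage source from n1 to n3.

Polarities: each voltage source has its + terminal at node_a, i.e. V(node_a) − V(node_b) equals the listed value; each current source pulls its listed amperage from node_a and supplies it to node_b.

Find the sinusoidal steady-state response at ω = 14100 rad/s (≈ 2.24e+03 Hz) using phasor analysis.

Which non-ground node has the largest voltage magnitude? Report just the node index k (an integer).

1

Element admittances at ω=14100 rad/s:
  Y(R1) = 0.02028+0.000j S between n5,n3
  Y(C1) = 0.000+0.002566j S between n2,n5
  Y(L1) = 0.000-0.01266j S between n3,n0
  Y(R2) = 0.0002320+0.000j S between n3,n2
  Y(R3) = 0.001748+0.000j S between n1,n3
  Y(R4) = 0.0002370+0.000j S between n5,n0
  I1: injects 0.533 A into n2 (from n6)
  Y(R5) = 0.4405+0.000j S between n6,n2
  Y(R6) = 0.07246+0.000j S between n3,n6
  Y(L2) = 0.000-0.001393j S between n0,n6
  Y(R7) = 0.003623+0.000j S between n4,n0
  Y(C2) = 0.000+0.2919j S between n3,n2
  I2: injects 0.00303 A into n2 (from n6)
  Y(R8) = 0.7812+0.000j S between n4,n2
  Y(R9) = 0.0007042+0.000j S between n5,n4
  I3: injects 0.0147 A into n6 (from n0)
  V1: constraint V(n1)−V(n3) = 3.49
Assemble and solve the 7×7 MNA system:
  V(n1)=3.781+0.9771j  V(n2)=0.3407+0.6946j  V(n3)=0.2911+0.9771j  V(n4)=0.3391+0.6916j  V(n5)=0.3214+0.9590j  V(n6)=-0.6846+0.7326j
  i(V1)=-0.006101+0.000j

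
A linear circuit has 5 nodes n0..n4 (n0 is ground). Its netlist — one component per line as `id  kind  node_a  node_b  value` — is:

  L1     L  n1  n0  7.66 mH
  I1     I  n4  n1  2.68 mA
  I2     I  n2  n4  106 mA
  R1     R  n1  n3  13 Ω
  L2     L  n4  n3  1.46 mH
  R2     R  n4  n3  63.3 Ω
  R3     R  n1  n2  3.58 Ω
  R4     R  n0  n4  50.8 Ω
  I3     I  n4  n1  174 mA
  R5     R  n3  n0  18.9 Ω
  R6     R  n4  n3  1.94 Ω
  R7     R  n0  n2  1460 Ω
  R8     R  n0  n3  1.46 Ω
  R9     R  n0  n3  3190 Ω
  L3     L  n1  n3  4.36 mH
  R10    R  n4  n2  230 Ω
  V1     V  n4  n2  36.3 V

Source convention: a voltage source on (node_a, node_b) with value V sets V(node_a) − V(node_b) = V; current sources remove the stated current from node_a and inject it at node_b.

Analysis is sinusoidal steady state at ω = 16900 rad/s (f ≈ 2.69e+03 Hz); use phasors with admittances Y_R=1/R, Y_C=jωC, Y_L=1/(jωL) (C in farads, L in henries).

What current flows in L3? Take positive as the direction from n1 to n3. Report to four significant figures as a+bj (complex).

-0.02491+0.3393j A

Element admittances at ω=16900 rad/s:
  Y(L1) = 0.000-0.007725j S between n1,n0
  I1: injects 0.00268 A into n1 (from n4)
  I2: injects 0.106 A into n4 (from n2)
  Y(R1) = 0.07692+0.000j S between n1,n3
  Y(L2) = 0.000-0.04053j S between n4,n3
  Y(R2) = 0.01580+0.000j S between n4,n3
  Y(R3) = 0.2793+0.000j S between n1,n2
  Y(R4) = 0.01969+0.000j S between n0,n4
  I3: injects 0.174 A into n1 (from n4)
  Y(R5) = 0.05291+0.000j S between n3,n0
  Y(R6) = 0.5155+0.000j S between n4,n3
  Y(R7) = 0.0006849+0.000j S between n0,n2
  Y(R8) = 0.6849+0.000j S between n0,n3
  Y(R9) = 0.0003135+0.000j S between n0,n3
  Y(L3) = 0.000-0.01357j S between n1,n3
  Y(R10) = 0.004348+0.000j S between n4,n2
  V1: constraint V(n4)−V(n2) = 36.3
Assemble and solve the 5×5 MNA system:
  V(n1)=-25.04-2.079j  V(n2)=-32.71-0.6768j  V(n3)=-0.04377-0.2434j  V(n4)=3.595-0.6768j
  i(V1)=-2.215+0.3911j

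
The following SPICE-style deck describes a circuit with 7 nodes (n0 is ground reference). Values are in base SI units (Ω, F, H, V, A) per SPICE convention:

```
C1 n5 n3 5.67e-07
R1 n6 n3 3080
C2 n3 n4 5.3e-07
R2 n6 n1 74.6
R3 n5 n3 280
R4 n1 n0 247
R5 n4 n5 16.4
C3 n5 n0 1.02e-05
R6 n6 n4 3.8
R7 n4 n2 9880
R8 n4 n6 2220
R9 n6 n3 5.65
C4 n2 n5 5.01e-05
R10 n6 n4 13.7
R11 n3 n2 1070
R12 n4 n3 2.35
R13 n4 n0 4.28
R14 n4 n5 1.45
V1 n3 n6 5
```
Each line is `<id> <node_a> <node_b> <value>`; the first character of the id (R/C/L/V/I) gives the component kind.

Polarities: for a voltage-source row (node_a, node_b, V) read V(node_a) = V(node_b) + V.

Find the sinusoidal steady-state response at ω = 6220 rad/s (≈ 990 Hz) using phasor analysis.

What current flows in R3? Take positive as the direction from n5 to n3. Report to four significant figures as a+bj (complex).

Apply KCL at each of the 6 non-ground nodes and solve the resulting linear system.
Node n1: branches {R2, R4} → V_1 = -2.119-0.02454j
Node n2: branches {R7, C4, R11} → V_2 = 0.04766-0.01298j
Node n3: branches {C1, R1, C2, R3, R9, R11, R12, V1} → V_3 = 2.241-0.03195j
Node n4: branches {C2, R5, R6, R7, R8, R10, R12, R13, R14} → V_4 = 0.03497-0.01253j
Node n5: branches {C1, R3, R5, C3, C4, R14} → V_5 = 0.04772-0.006405j
Node n6: branches {R1, R2, R6, R8, R9, R10, V1} → V_6 = -2.759-0.03195j
Source currents: i(V1)=-1.835-0.006637j

-0.007834+9.125e-05j A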